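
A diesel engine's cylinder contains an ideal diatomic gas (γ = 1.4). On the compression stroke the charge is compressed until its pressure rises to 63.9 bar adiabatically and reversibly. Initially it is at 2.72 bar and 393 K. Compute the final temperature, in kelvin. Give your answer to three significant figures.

T₂ ≈ 968 K

Adiabatic: T₂/T₁ = (P₂/P₁)^((γ−1)/γ).
T₂ = 393 × (63.9/2.72)^(0.286) = 968.5 K.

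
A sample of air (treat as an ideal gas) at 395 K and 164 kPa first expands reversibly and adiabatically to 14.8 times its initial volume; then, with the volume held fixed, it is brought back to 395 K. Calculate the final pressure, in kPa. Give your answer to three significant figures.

P₃ ≈ 11.1 kPa

For a diatomic ideal gas γ = 7/5.
Adiabatic step (PV^γ = const): P₂ = 164×(1/14.8)^(7/5) = 3.771 kPa; T₂ = 395×(1/14.8)^(2/5) = 134.4 K.
Isochoric: P₃ = P₂(T₃/T₂) = 3.771 × (395/134.4) = 11.08 kPa.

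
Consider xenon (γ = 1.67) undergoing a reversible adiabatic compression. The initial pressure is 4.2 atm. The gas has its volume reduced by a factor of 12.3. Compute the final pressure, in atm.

Since PV^γ is constant along a reversible adiabat, P₂ = P₁ (V₁/V₂)^γ.
P₂ = 4.2 × 12.3^(1.67) = 277.6 atm.

P₂ ≈ 278 atm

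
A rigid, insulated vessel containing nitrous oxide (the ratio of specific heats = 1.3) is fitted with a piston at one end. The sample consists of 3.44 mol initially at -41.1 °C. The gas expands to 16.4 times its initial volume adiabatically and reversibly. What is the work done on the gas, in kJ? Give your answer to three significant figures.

Adiabatic: T₁V₁^(γ−1) = T₂V₂^(γ−1) ⇒ T₂ = T₁ (V₁/V₂)^(γ−1).
T₁ = -41.1 °C = 232 K.
T₂ = 232 × (1/16.4)^(0.3) = 100.3 K.
Q = 0, so ΔU = W_on_gas = nCᵥΔT with Cᵥ = R/(γ−1) = 27.71 J/(mol·K).
ΔU = 3.44 × 27.71 × (100.3 − 232) = -12560 J.

W ≈ -12.6 kJ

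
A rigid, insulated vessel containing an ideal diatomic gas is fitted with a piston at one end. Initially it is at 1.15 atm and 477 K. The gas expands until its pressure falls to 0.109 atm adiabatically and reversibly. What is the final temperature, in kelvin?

T₂ ≈ 243 K

Adiabatic: T₂/T₁ = (P₂/P₁)^((γ−1)/γ).
For a diatomic ideal gas γ = 7/5, so (γ−1)/γ = 2/7.
T₂ = 477 × (0.109/1.15)^(2/7) = 243.3 K.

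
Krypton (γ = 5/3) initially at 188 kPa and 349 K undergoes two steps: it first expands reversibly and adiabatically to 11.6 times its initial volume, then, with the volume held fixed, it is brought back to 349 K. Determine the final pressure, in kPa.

P₃ ≈ 16.2 kPa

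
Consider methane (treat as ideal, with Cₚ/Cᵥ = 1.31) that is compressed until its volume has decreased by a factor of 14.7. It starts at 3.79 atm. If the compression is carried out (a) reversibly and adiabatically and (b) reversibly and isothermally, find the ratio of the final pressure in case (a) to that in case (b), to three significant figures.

P_adiabatic / P_isothermal ≈ 2.30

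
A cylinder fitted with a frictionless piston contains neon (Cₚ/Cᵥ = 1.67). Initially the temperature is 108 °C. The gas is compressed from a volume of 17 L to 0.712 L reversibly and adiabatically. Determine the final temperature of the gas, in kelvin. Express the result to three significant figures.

For a reversible adiabat TV^(γ−1) is constant, so T₂ = T₁ (V₁/V₂)^(γ−1).
T₁ = 108 °C = 381.1 K.
T₂ = 381.1 × (17/0.712)^(0.67) = 3194 K.

T₂ ≈ 3190 K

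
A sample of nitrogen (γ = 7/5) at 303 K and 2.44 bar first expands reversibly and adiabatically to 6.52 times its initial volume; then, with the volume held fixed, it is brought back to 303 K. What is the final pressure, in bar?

Adiabatic step (PV^γ = const): P₂ = 2.44×(1/6.52)^(7/5) = 0.1768 bar; T₂ = 303×(1/6.52)^(2/5) = 143.1 K.
Isochoric: P₃ = P₂(T₃/T₂) = 0.1768 × (303/143.1) = 0.3742 bar.

P₃ ≈ 0.374 bar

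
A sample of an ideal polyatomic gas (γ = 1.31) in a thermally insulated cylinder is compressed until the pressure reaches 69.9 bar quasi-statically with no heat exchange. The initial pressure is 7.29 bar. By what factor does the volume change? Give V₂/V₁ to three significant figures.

V₂/V₁ ≈ 0.178

From PV^γ = const, V₂/V₁ = (P₁/P₂)^(1/γ).
V₂/V₁ = (7.29/69.9)^(0.763) = 0.1781.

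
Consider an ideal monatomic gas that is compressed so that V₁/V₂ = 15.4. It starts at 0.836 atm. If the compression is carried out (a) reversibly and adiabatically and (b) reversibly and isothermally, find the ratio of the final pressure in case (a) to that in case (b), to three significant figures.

For a monatomic ideal gas γ = 5/3.
Isothermal: P_b = P₁(V₁/V₂) = 0.836×15.4.
Adiabatic: P_a = P₁(V₁/V₂)^γ = 0.836×15.4^(5/3).
P_a/P_b = (V₁/V₂)^(γ−1) = 15.4^(2/3) = 6.19.

P_adiabatic / P_isothermal ≈ 6.19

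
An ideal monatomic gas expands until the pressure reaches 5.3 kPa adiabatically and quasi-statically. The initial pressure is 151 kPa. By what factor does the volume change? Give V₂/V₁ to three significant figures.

V₂/V₁ ≈ 7.46

From PV^γ = const, V₂/V₁ = (P₁/P₂)^(1/γ).
For a monatomic ideal gas γ = 5/3.
V₂/V₁ = (151/5.3)^(3/5) = 7.461.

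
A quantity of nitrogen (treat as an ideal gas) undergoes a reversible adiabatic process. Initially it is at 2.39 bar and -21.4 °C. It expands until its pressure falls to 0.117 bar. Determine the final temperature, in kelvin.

T₂ ≈ 106 K

Adiabatic: T₂/T₁ = (P₂/P₁)^((γ−1)/γ).
For a diatomic ideal gas γ = 7/5, so (γ−1)/γ = 2/7.
T₁ = -21.4 °C = 251.7 K.
T₂ = 251.7 × (0.117/2.39)^(2/7) = 106.3 K.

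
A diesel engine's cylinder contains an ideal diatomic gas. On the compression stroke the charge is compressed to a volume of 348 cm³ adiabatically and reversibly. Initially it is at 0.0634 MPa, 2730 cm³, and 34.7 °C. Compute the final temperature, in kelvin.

For a reversible adiabat TV^(γ−1) is constant, so T₂ = T₁ (V₁/V₂)^(γ−1).
γ = 7/5 for a diatomic ideal gas.
T₁ = 34.7 °C = 307.8 K.
T₂ = 307.8 × (2730/348)^(2/5) = 701.7 K.

T₂ ≈ 702 K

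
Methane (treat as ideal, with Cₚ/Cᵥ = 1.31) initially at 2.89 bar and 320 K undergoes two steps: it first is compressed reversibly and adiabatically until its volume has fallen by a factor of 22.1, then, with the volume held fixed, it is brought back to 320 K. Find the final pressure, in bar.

P₃ ≈ 63.9 bar

Adiabatic step (PV^γ = const): P₂ = 2.89×22.1^(1.31) = 166.7 bar; T₂ = 320×22.1^(0.31) = 835.4 K.
Isochoric: P₃ = P₂(T₃/T₂) = 166.7 × (320/835.4) = 63.87 bar.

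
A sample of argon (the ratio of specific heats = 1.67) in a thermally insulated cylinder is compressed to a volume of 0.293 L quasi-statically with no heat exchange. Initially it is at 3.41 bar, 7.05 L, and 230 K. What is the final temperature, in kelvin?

T₂ ≈ 1940 K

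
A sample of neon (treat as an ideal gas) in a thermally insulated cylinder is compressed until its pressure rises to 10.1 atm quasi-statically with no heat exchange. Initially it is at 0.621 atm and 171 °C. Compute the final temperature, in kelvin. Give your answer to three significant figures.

T₂ ≈ 1360 K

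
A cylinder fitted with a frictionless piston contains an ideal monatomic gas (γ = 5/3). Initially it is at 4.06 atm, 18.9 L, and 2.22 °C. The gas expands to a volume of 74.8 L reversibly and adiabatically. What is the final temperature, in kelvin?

T₂ ≈ 110 K

Adiabatic: T₁V₁^(γ−1) = T₂V₂^(γ−1) ⇒ T₂ = T₁ (V₁/V₂)^(γ−1).
T₁ = 2.22 °C = 275.4 K.
T₂ = 275.4 × (18.9/74.8)^(2/3) = 110.1 K.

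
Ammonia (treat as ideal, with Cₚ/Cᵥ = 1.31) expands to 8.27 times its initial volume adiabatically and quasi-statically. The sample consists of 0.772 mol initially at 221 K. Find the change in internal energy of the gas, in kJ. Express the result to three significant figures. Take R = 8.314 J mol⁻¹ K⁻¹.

Adiabatic: T₁V₁^(γ−1) = T₂V₂^(γ−1) ⇒ T₂ = T₁ (V₁/V₂)^(γ−1).
T₂ = 221 × (1/8.27)^(0.31) = 114.8 K.
Q = 0, so ΔU = W_on_gas = nCᵥΔT with Cᵥ = R/(γ−1) = 26.82 J/(mol·K).
ΔU = 0.772 × 26.82 × (114.8 − 221) = -2199 J.

ΔU ≈ -2.20 kJ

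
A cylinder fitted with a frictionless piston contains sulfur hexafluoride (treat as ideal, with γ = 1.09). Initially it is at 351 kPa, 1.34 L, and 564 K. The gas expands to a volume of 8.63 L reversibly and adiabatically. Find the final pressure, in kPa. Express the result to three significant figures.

P₂ ≈ 46.1 kPa

Adiabatic: P₁V₁^γ = P₂V₂^γ ⇒ P₂ = P₁ (V₁/V₂)^γ.
P₂ = 351 × (1.34/8.63)^(1.09) = 46.09 kPa.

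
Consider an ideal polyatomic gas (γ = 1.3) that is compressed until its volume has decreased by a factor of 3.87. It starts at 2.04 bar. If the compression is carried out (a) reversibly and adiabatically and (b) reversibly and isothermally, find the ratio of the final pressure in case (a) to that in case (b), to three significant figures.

Isothermal: P_b = P₁(V₁/V₂) = 2.04×3.87.
Adiabatic: P_a = P₁(V₁/V₂)^γ = 2.04×3.87^(1.3).
P_a/P_b = (V₁/V₂)^(γ−1) = 3.87^(0.3) = 1.501.

P_adiabatic / P_isothermal ≈ 1.50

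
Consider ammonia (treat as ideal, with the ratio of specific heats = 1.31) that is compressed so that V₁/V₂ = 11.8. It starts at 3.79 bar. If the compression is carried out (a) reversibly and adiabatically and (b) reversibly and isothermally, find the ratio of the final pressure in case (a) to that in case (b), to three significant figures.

Isothermal: P_b = P₁(V₁/V₂) = 3.79×11.8.
Adiabatic: P_a = P₁(V₁/V₂)^γ = 3.79×11.8^(1.31).
P_a/P_b = (V₁/V₂)^(γ−1) = 11.8^(0.31) = 2.149.

P_adiabatic / P_isothermal ≈ 2.15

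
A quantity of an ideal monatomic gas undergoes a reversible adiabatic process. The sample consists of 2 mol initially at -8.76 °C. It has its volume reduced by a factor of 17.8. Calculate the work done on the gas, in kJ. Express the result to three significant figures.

Adiabatic: T₁V₁^(γ−1) = T₂V₂^(γ−1) ⇒ T₂ = T₁ (V₁/V₂)^(γ−1).
γ = 5/3 for a monatomic ideal gas, so γ−1 = 2/3.
T₁ = -8.76 °C = 264.4 K.
T₂ = 264.4 × 17.8^(2/3) = 1802 K.
Q = 0, so ΔU = W_on_gas = nCᵥΔT with Cᵥ = R/(γ−1) = 12.47 J/(mol·K).
ΔU = 2 × 12.47 × (1802 − 264.4) = 38360 J.

W ≈ 38.4 kJ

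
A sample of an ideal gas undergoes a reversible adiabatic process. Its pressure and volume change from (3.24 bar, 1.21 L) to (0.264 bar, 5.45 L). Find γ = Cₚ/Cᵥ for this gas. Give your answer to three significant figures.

PV^γ = const ⇒ γ = ln(P₂/P₁) / ln(V₁/V₂).
γ = ln(0.264/3.24) / ln(1.21/5.45) = 1.666.

γ ≈ 1.67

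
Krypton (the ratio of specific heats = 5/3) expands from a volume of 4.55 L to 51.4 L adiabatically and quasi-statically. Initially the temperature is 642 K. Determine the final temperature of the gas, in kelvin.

T₂ ≈ 128 K

For a reversible adiabat TV^(γ−1) is constant, so T₂ = T₁ (V₁/V₂)^(γ−1).
T₂ = 642 × (4.55/51.4)^(2/3) = 127.5 K.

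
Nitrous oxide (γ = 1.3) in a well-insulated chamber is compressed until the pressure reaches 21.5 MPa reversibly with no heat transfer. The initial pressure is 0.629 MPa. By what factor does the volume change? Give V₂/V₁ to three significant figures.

From PV^γ = const, V₂/V₁ = (P₁/P₂)^(1/γ).
V₂/V₁ = (0.629/21.5)^(0.769) = 0.06609.

V₂/V₁ ≈ 0.0661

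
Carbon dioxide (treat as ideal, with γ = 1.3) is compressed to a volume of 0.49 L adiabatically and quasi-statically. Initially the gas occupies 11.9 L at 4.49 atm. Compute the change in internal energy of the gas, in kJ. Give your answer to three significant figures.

P₂ = P₁(V₁/V₂)^γ = 4.49×(11.9/0.49)^(1.3) = 283.9 atm.
For a reversible adiabat, W_by_gas = (P₁V₁ − P₂V₂)/(γ−1).
W_by = (454900×0.0119 − 2.877×10^7×0.00049) / (0.3) = -28940 J.
Q = 0 ⇒ ΔU = −W_by = 28940 J.

ΔU ≈ 28.9 kJ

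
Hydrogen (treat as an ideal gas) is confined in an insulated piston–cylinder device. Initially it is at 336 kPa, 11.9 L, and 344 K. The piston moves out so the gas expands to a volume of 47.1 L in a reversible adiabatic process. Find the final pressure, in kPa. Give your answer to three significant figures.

Since PV^γ is constant along a reversible adiabat, P₂ = P₁ (V₁/V₂)^γ.
γ = 7/5 for a diatomic ideal gas.
P₂ = 336 × (11.9/47.1)^(7/5) = 48.96 kPa.

P₂ ≈ 49.0 kPa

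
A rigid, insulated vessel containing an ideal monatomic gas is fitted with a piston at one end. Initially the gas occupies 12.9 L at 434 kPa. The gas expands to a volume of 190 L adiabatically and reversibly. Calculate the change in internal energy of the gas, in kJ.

γ = 5/3 for a monatomic ideal gas.
P₂ = P₁(V₁/V₂)^γ = 434×(12.9/190)^(5/3) = 4.904 kPa.
For a reversible adiabat, W_by_gas = (P₁V₁ − P₂V₂)/(γ−1).
W_by = (434000×0.0129 − 4904×0.19) / (2/3) = 7000 J.
Q = 0 ⇒ ΔU = −W_by = -7000 J.

ΔU ≈ -7.00 kJ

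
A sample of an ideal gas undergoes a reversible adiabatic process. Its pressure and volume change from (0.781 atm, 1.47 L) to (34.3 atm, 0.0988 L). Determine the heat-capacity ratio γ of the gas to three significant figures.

PV^γ = const ⇒ γ = ln(P₂/P₁) / ln(V₁/V₂).
γ = ln(34.3/0.781) / ln(1.47/0.0988) = 1.401.

γ ≈ 1.40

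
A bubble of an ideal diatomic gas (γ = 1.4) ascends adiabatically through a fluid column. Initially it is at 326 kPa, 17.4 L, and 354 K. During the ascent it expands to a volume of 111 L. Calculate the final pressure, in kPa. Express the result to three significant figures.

Since PV^γ is constant along a reversible adiabat, P₂ = P₁ (V₁/V₂)^γ.
P₂ = 326 × (17.4/111)^(1.4) = 24.35 kPa.

P₂ ≈ 24.4 kPa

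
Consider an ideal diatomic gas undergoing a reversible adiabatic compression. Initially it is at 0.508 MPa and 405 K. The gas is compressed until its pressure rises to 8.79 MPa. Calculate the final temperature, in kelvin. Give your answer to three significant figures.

Along an adiabat T P^((1−γ)/γ) is constant, so T₂ = T₁ (P₂/P₁)^((γ−1)/γ).
For a diatomic ideal gas γ = 7/5, so (γ−1)/γ = 2/7.
T₂ = 405 × (8.79/0.508)^(2/7) = 914.5 K.

T₂ ≈ 915 K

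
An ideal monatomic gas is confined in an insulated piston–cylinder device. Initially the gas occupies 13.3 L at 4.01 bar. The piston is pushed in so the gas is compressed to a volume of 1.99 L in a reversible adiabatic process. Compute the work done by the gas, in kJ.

W ≈ -20.4 kJ

γ = 5/3 for a monatomic ideal gas.
P₂ = P₁(V₁/V₂)^γ = 4.01×(13.3/1.99)^(5/3) = 95.09 bar.
For a reversible adiabat, W_by_gas = (P₁V₁ − P₂V₂)/(γ−1).
W_by = (401000×0.0133 − 9.509×10^6×0.00199) / (2/3) = -20380 J.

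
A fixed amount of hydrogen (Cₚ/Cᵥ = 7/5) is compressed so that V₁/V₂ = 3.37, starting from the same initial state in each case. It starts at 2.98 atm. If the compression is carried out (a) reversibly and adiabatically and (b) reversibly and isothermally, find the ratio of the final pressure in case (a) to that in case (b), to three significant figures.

Isothermal: P_b = P₁(V₁/V₂) = 2.98×3.37.
Adiabatic: P_a = P₁(V₁/V₂)^γ = 2.98×3.37^(7/5).
P_a/P_b = (V₁/V₂)^(γ−1) = 3.37^(2/5) = 1.626.

P_adiabatic / P_isothermal ≈ 1.63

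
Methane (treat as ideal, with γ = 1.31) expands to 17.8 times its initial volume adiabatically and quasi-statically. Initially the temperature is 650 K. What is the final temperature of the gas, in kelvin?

T₂ ≈ 266 K

Adiabatic: T₁V₁^(γ−1) = T₂V₂^(γ−1) ⇒ T₂ = T₁ (V₁/V₂)^(γ−1).
T₂ = 650 × (1/17.8)^(0.31) = 266.2 K.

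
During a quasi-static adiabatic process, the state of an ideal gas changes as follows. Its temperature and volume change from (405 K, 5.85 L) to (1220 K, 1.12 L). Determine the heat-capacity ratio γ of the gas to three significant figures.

TV^(γ−1) = const ⇒ γ − 1 = ln(T₂/T₁) / ln(V₁/V₂).
γ = 1 + ln(1220/405) / ln(5.85/1.12) = 1.667.

γ ≈ 1.67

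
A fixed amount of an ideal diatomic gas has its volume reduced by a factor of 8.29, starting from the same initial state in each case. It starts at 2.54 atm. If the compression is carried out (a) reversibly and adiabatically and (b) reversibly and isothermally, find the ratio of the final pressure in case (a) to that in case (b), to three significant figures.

P_adiabatic / P_isothermal ≈ 2.33

For a diatomic ideal gas γ = 7/5.
Isothermal: P_b = P₁(V₁/V₂) = 2.54×8.29.
Adiabatic: P_a = P₁(V₁/V₂)^γ = 2.54×8.29^(7/5).
P_a/P_b = (V₁/V₂)^(γ−1) = 8.29^(2/5) = 2.33.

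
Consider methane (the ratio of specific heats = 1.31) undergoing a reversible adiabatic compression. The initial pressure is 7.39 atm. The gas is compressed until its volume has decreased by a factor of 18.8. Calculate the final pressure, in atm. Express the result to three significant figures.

Since PV^γ is constant along a reversible adiabat, P₂ = P₁ (V₁/V₂)^γ.
P₂ = 7.39 × 18.8^(1.31) = 345 atm.

P₂ ≈ 345 atm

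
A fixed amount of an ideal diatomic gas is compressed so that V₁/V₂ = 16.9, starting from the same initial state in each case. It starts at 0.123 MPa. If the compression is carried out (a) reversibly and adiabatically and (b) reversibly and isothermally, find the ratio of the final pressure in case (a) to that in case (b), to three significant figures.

For a diatomic ideal gas γ = 7/5.
Isothermal: P_b = P₁(V₁/V₂) = 0.123×16.9.
Adiabatic: P_a = P₁(V₁/V₂)^γ = 0.123×16.9^(7/5).
P_a/P_b = (V₁/V₂)^(γ−1) = 16.9^(2/5) = 3.099.

P_adiabatic / P_isothermal ≈ 3.10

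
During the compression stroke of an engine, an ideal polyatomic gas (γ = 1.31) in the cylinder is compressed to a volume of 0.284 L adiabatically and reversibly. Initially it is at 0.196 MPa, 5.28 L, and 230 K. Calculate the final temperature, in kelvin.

T₂ ≈ 569 K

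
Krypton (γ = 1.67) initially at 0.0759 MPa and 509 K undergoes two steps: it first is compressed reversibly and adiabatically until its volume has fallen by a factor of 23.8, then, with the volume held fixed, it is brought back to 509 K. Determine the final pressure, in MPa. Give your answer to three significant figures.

P₃ ≈ 1.81 MPa

Adiabatic step (PV^γ = const): P₂ = 0.0759×23.8^(1.67) = 15.11 MPa; T₂ = 509×23.8^(0.67) = 4256 K.
Isochoric: P₃ = P₂(T₃/T₂) = 15.11 × (509/4256) = 1.806 MPa.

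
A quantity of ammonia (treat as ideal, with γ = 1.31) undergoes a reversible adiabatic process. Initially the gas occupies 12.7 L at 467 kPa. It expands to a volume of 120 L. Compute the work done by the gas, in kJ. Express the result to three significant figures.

P₂ = P₁(V₁/V₂)^γ = 467×(12.7/120)^(1.31) = 24.64 kPa.
For a reversible adiabat, W_by_gas = (P₁V₁ − P₂V₂)/(γ−1).
W_by = (467000×0.0127 − 24640×0.12) / (0.31) = 9595 J.

W ≈ 9.60 kJ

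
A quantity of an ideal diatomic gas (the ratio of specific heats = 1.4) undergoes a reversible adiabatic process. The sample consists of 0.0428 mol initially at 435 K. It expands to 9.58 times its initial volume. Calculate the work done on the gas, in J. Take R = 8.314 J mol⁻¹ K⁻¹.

W ≈ -230 J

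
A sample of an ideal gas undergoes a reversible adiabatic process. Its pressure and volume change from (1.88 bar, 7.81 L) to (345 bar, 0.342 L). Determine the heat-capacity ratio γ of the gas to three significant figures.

γ ≈ 1.67

PV^γ = const ⇒ γ = ln(P₂/P₁) / ln(V₁/V₂).
γ = ln(345/1.88) / ln(7.81/0.342) = 1.666.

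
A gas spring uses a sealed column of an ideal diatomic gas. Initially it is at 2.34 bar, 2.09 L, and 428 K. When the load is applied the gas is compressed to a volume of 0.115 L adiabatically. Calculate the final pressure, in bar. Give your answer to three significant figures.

P₂ ≈ 136 bar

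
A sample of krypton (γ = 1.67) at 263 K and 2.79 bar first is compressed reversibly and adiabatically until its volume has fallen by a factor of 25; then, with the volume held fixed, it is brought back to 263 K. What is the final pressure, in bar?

Adiabatic step (PV^γ = const): P₂ = 2.79×25^(1.67) = 602.8 bar; T₂ = 263×25^(0.67) = 2273 K.
Isochoric: P₃ = P₂(T₃/T₂) = 602.8 × (263/2273) = 69.75 bar.

P₃ ≈ 69.8 bar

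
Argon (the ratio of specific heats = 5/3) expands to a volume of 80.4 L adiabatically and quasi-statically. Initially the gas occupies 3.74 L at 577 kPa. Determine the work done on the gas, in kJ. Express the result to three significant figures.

W ≈ -2.82 kJ

P₂ = P₁(V₁/V₂)^γ = 577×(3.74/80.4)^(5/3) = 3.472 kPa.
For a reversible adiabat, W_by_gas = (P₁V₁ − P₂V₂)/(γ−1).
W_by = (577000×0.00374 − 3472×0.0804) / (2/3) = 2818 J.
W_on_gas = −W_by = -2818 J.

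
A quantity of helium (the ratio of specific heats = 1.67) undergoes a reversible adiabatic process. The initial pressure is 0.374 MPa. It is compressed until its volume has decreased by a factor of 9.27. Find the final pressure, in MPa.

Since PV^γ is constant along a reversible adiabat, P₂ = P₁ (V₁/V₂)^γ.
P₂ = 0.374 × 9.27^(1.67) = 15.41 MPa.

P₂ ≈ 15.4 MPa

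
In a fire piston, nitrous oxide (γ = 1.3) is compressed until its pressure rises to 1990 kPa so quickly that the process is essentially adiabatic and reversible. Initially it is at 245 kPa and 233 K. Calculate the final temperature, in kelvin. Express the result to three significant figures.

T₂ ≈ 378 K

Adiabatic: T₂/T₁ = (P₂/P₁)^((γ−1)/γ).
T₂ = 233 × (1990/245)^(0.231) = 377.8 K.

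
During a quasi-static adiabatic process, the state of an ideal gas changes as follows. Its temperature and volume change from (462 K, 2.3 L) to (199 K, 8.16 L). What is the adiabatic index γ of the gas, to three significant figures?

TV^(γ−1) = const ⇒ γ − 1 = ln(T₂/T₁) / ln(V₁/V₂).
γ = 1 + ln(199/462) / ln(2.3/8.16) = 1.665.

γ ≈ 1.67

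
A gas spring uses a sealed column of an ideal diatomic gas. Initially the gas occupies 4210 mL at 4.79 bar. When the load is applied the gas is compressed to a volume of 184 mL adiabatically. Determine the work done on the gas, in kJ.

γ = 7/5 for a diatomic ideal gas.
P₂ = P₁(V₁/V₂)^γ = 4.79×(4210/184)^(7/5) = 383.3 bar.
For a reversible adiabat, W_by_gas = (P₁V₁ − P₂V₂)/(γ−1).
W_by = (479000×0.00421 − 3.833×10^7×0.000184) / (2/5) = -12590 J.
W_on_gas = −W_by = 12590 J.

W ≈ 12.6 kJ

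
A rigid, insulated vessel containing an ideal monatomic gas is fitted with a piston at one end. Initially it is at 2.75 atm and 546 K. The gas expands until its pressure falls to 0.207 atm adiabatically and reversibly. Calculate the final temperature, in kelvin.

T₂ ≈ 194 K

Along an adiabat T P^((1−γ)/γ) is constant, so T₂ = T₁ (P₂/P₁)^((γ−1)/γ).
For a monatomic ideal gas γ = 5/3, so (γ−1)/γ = 2/5.
T₂ = 546 × (0.207/2.75)^(2/5) = 194 K.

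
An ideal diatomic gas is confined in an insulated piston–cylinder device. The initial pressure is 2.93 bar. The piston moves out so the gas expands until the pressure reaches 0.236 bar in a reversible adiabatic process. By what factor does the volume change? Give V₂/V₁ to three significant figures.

V₂/V₁ ≈ 6.05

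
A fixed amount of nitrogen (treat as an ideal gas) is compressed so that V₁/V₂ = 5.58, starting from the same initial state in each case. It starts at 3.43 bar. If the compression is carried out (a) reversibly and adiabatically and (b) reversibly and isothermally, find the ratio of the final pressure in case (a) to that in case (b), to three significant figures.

P_adiabatic / P_isothermal ≈ 1.99

For a diatomic ideal gas γ = 7/5.
Isothermal: P_b = P₁(V₁/V₂) = 3.43×5.58.
Adiabatic: P_a = P₁(V₁/V₂)^γ = 3.43×5.58^(7/5).
P_a/P_b = (V₁/V₂)^(γ−1) = 5.58^(2/5) = 1.989.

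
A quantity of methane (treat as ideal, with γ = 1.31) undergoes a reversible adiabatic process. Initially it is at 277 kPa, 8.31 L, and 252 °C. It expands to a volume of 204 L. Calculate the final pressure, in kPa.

P₂ ≈ 4.18 kPa

Adiabatic: P₁V₁^γ = P₂V₂^γ ⇒ P₂ = P₁ (V₁/V₂)^γ.
P₂ = 277 × (8.31/204)^(1.31) = 4.184 kPa.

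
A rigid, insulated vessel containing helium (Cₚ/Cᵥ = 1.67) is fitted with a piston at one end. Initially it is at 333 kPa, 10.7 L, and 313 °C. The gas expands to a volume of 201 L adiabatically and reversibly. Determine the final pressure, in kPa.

P₂ ≈ 2.48 kPa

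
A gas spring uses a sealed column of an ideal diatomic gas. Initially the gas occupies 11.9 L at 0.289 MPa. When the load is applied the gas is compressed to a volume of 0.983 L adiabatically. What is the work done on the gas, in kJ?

γ = 7/5 for a diatomic ideal gas.
P₂ = P₁(V₁/V₂)^γ = 0.289×(11.9/0.983)^(7/5) = 9.486 MPa.
For a reversible adiabat, W_by_gas = (P₁V₁ − P₂V₂)/(γ−1).
W_by = (289000×0.0119 − 9.486×10^6×0.000983) / (2/5) = -14710 J.
W_on_gas = −W_by = 14710 J.

W ≈ 14.7 kJ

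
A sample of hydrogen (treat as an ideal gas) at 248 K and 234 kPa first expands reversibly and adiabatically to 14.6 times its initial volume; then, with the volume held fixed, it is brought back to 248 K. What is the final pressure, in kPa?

P₃ ≈ 16.0 kPa

For a diatomic ideal gas γ = 7/5.
Adiabatic step (PV^γ = const): P₂ = 234×(1/14.6)^(7/5) = 5.484 kPa; T₂ = 248×(1/14.6)^(2/5) = 84.86 K.
Isochoric: P₃ = P₂(T₃/T₂) = 5.484 × (248/84.86) = 16.03 kPa.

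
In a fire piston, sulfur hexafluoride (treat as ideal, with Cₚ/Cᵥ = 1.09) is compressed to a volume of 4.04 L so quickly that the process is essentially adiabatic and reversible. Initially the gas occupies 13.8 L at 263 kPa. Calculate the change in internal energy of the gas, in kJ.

ΔU ≈ 4.71 kJ

P₂ = P₁(V₁/V₂)^γ = 263×(13.8/4.04)^(1.09) = 1003 kPa.
For a reversible adiabat, W_by_gas = (P₁V₁ − P₂V₂)/(γ−1).
W_by = (263000×0.0138 − 1.003×10^6×0.00404) / (0.09) = -4714 J.
Q = 0 ⇒ ΔU = −W_by = 4714 J.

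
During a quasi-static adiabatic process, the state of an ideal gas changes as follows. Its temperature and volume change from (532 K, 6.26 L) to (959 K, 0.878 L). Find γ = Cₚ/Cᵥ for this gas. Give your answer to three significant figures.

γ ≈ 1.30

TV^(γ−1) = const ⇒ γ − 1 = ln(T₂/T₁) / ln(V₁/V₂).
γ = 1 + ln(959/532) / ln(6.26/0.878) = 1.3.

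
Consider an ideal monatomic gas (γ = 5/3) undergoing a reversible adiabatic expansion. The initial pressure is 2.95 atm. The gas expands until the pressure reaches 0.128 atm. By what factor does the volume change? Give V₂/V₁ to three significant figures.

V₂/V₁ ≈ 6.57

From PV^γ = const, V₂/V₁ = (P₁/P₂)^(1/γ).
V₂/V₁ = (2.95/0.128)^(3/5) = 6.57.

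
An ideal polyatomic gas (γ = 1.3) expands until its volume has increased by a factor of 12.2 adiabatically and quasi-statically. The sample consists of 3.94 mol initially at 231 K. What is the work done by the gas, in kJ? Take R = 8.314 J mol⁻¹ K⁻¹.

W ≈ 13.3 kJ

For a reversible adiabat TV^(γ−1) is constant, so T₂ = T₁ (V₁/V₂)^(γ−1).
T₂ = 231 × (1/12.2)^(0.3) = 109.1 K.
Q = 0, so ΔU = W_on_gas = nCᵥΔT with Cᵥ = R/(γ−1) = 27.71 J/(mol·K).
ΔU = 3.94 × 27.71 × (109.1 − 231) = -13310 J.
Work done by the gas = −ΔU = 13310 J.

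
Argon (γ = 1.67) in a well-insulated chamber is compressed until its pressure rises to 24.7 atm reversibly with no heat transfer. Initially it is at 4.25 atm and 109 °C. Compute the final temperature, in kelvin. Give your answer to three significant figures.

T₂ ≈ 774 K

Adiabatic: T₂/T₁ = (P₂/P₁)^((γ−1)/γ).
T₁ = 109 °C = 382.1 K.
T₂ = 382.1 × (24.7/4.25)^(0.401) = 774.2 K.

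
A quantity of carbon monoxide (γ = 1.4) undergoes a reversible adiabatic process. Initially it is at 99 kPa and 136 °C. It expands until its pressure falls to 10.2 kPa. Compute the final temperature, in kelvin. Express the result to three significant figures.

Adiabatic: T₂/T₁ = (P₂/P₁)^((γ−1)/γ).
T₁ = 136 °C = 409.1 K.
T₂ = 409.1 × (10.2/99)^(0.286) = 213.7 K.

T₂ ≈ 214 K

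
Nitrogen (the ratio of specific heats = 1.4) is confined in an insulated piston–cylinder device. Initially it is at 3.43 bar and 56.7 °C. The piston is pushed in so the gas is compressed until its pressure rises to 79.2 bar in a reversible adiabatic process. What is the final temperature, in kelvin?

T₂ ≈ 809 K

Adiabatic: T₂/T₁ = (P₂/P₁)^((γ−1)/γ).
T₁ = 56.7 °C = 329.8 K.
T₂ = 329.8 × (79.2/3.43)^(0.286) = 808.9 K.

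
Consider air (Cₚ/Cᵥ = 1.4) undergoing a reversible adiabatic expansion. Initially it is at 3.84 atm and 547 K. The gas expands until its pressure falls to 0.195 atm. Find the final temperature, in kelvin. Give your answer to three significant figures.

T₂ ≈ 233 K

Adiabatic: T₂/T₁ = (P₂/P₁)^((γ−1)/γ).
T₂ = 547 × (0.195/3.84)^(0.286) = 233.4 K.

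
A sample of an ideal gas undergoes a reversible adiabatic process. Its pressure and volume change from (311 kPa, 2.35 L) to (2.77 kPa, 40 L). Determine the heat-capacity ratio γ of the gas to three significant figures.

PV^γ = const ⇒ γ = ln(P₂/P₁) / ln(V₁/V₂).
γ = ln(2.77/311) / ln(2.35/40) = 1.666.

γ ≈ 1.67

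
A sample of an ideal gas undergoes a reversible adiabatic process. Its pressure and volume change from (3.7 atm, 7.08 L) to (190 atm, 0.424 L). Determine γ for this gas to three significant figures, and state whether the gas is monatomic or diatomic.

γ ≈ 1.40; diatomic

PV^γ = const ⇒ γ = ln(P₂/P₁) / ln(V₁/V₂).
γ = ln(190/3.7) / ln(7.08/0.424) = 1.399.
γ ≈ 1.40 is close to 7/5, so the gas is diatomic.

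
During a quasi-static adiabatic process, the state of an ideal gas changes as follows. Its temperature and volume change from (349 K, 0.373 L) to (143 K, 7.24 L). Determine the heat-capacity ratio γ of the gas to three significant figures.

TV^(γ−1) = const ⇒ γ − 1 = ln(T₂/T₁) / ln(V₁/V₂).
γ = 1 + ln(143/349) / ln(0.373/7.24) = 1.301.

γ ≈ 1.30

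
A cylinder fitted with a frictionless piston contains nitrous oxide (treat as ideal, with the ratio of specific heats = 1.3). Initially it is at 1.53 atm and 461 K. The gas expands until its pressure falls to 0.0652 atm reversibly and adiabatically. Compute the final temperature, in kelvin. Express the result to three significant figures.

T₂ ≈ 223 K

Adiabatic: T₂/T₁ = (P₂/P₁)^((γ−1)/γ).
T₂ = 461 × (0.0652/1.53)^(0.231) = 222.6 K.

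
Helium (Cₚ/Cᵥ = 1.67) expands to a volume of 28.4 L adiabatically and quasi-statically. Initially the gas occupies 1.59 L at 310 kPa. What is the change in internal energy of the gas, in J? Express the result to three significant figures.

P₂ = P₁(V₁/V₂)^γ = 310×(1.59/28.4)^(1.67) = 2.516 kPa.
For a reversible adiabat, W_by_gas = (P₁V₁ − P₂V₂)/(γ−1).
W_by = (310000×0.00159 − 2516×0.0284) / (0.67) = 629 J.
Q = 0 ⇒ ΔU = −W_by = -629 J.

ΔU ≈ -629 J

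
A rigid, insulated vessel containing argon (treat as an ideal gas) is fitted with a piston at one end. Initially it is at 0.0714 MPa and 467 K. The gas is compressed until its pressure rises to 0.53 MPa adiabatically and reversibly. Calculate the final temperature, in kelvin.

Adiabatic: T₂/T₁ = (P₂/P₁)^((γ−1)/γ).
For a monatomic ideal gas γ = 5/3, so (γ−1)/γ = 2/5.
T₂ = 467 × (0.53/0.0714)^(2/5) = 1041 K.

T₂ ≈ 1040 K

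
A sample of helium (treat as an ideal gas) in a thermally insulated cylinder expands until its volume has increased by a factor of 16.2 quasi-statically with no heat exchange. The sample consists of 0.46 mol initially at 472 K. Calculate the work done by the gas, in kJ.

For a reversible adiabat TV^(γ−1) is constant, so T₂ = T₁ (V₁/V₂)^(γ−1).
γ = 5/3 for a monatomic ideal gas, so γ−1 = 2/3.
T₂ = 472 × (1/16.2)^(2/3) = 73.72 K.
Q = 0, so ΔU = W_on_gas = nCᵥΔT with Cᵥ = R/(γ−1) = 12.47 J/(mol·K).
ΔU = 0.46 × 12.47 × (73.72 − 472) = -2285 J.
Work done by the gas = −ΔU = 2285 J.

W ≈ 2.28 kJ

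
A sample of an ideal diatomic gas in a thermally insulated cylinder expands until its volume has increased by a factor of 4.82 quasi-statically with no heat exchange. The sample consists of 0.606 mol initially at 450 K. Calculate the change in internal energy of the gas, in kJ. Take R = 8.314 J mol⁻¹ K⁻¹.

For a reversible adiabat TV^(γ−1) is constant, so T₂ = T₁ (V₁/V₂)^(γ−1).
γ = 7/5 for a diatomic ideal gas, so γ−1 = 2/5.
T₂ = 450 × (1/4.82)^(2/5) = 239.9 K.
Q = 0, so ΔU = W_on_gas = nCᵥΔT with Cᵥ = R/(γ−1) = 20.79 J/(mol·K).
ΔU = 0.606 × 20.79 × (239.9 − 450) = -2647 J.

ΔU ≈ -2.65 kJ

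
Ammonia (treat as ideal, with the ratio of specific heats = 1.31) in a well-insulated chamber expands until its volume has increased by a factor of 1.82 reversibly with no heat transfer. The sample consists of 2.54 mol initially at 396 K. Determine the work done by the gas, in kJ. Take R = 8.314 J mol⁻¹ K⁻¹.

W ≈ 4.57 kJ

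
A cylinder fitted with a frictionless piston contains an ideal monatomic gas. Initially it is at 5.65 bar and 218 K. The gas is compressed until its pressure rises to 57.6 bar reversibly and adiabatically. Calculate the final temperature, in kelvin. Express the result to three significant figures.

Adiabatic: T₂/T₁ = (P₂/P₁)^((γ−1)/γ).
For a monatomic ideal gas γ = 5/3, so (γ−1)/γ = 2/5.
T₂ = 218 × (57.6/5.65)^(2/5) = 551.8 K.

T₂ ≈ 552 K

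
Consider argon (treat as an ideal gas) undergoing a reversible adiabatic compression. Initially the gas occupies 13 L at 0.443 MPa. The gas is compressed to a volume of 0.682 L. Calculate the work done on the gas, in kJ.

γ = 5/3 for a monatomic ideal gas.
P₂ = P₁(V₁/V₂)^γ = 0.443×(13/0.682)^(5/3) = 60.26 MPa.
For a reversible adiabat, W_by_gas = (P₁V₁ − P₂V₂)/(γ−1).
W_by = (443000×0.013 − 6.026×10^7×0.000682) / (2/3) = -53000 J.
W_on_gas = −W_by = 53000 J.

W ≈ 53.0 kJ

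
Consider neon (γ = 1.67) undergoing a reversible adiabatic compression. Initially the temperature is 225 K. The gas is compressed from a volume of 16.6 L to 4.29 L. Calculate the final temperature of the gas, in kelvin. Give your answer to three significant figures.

Adiabatic: T₁V₁^(γ−1) = T₂V₂^(γ−1) ⇒ T₂ = T₁ (V₁/V₂)^(γ−1).
T₂ = 225 × (16.6/4.29)^(0.67) = 557.1 K.

T₂ ≈ 557 K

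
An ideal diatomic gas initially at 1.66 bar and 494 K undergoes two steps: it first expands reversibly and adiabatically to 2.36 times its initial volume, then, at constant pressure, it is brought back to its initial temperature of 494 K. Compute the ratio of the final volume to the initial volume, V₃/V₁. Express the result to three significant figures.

For a diatomic ideal gas γ = 7/5.
Adiabatic step: V₂/V₁ = 2.36; T₂ = T₁·(1/2.36)^(2/5) = 350.4 K.
Isobaric step: V₃/V₂ = T₃/T₂ = 494/350.4.
V₃/V₁ = (V₂/V₁)(V₃/V₂) = 2.36 × (494/350.4) = 3.327.

V₃/V₁ ≈ 3.33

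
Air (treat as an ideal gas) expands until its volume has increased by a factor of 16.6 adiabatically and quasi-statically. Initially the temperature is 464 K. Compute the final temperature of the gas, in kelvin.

T₂ ≈ 151 K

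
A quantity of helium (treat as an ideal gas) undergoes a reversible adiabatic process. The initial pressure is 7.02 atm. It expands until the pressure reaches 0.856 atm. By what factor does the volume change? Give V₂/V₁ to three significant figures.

V₂/V₁ ≈ 3.53

From PV^γ = const, V₂/V₁ = (P₁/P₂)^(1/γ).
For a monatomic ideal gas γ = 5/3.
V₂/V₁ = (7.02/0.856)^(3/5) = 3.534.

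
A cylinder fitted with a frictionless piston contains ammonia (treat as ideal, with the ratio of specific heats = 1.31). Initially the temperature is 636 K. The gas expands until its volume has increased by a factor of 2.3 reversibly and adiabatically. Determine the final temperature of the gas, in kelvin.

Adiabatic: T₁V₁^(γ−1) = T₂V₂^(γ−1) ⇒ T₂ = T₁ (V₁/V₂)^(γ−1).
T₂ = 636 × (1/2.3)^(0.31) = 491.3 K.

T₂ ≈ 491 K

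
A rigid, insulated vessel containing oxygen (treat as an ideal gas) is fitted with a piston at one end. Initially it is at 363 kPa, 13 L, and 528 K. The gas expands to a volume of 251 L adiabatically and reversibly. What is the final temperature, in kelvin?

T₂ ≈ 162 K

Adiabatic: T₁V₁^(γ−1) = T₂V₂^(γ−1) ⇒ T₂ = T₁ (V₁/V₂)^(γ−1).
γ = 7/5 for a diatomic ideal gas.
T₂ = 528 × (13/251)^(2/5) = 161.6 K.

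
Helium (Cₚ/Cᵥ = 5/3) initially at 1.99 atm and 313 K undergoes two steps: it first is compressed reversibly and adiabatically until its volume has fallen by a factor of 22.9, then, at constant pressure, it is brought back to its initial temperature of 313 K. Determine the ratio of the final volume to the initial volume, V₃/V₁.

V₃/V₁ ≈ 0.00542

Adiabatic step: V₂/V₁ = 0.04367; T₂ = T₁·22.9^(2/3) = 2524 K.
Isobaric step: V₃/V₂ = T₃/T₂ = 313/2524.
V₃/V₁ = (V₂/V₁)(V₃/V₂) = 0.04367 × (313/2524) = 0.005415.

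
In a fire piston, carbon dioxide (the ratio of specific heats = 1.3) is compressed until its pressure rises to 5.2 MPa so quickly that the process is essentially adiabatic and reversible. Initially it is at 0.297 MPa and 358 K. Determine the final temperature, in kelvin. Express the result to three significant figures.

T₂ ≈ 693 K

Adiabatic: T₂/T₁ = (P₂/P₁)^((γ−1)/γ).
T₂ = 358 × (5.2/0.297)^(0.231) = 693.1 K.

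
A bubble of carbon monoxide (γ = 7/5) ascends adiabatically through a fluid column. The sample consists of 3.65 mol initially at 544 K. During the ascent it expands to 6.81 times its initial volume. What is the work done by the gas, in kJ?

W ≈ 22.1 kJ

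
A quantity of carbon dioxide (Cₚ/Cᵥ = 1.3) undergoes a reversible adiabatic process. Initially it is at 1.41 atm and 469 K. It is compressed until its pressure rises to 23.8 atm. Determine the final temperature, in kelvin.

T₂ ≈ 900 K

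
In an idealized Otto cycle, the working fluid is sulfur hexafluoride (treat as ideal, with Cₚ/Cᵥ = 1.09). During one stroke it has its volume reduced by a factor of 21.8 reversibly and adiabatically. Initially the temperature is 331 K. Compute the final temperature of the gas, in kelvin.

T₂ ≈ 437 K

Adiabatic: T₁V₁^(γ−1) = T₂V₂^(γ−1) ⇒ T₂ = T₁ (V₁/V₂)^(γ−1).
T₂ = 331 × 21.8^(0.09) = 436.8 K.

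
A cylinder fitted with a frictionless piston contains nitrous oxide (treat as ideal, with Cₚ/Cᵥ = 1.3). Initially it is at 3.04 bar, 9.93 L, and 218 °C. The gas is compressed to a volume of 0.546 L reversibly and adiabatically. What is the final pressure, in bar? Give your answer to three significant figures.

Since PV^γ is constant along a reversible adiabat, P₂ = P₁ (V₁/V₂)^γ.
P₂ = 3.04 × (9.93/0.546)^(1.3) = 132 bar.

P₂ ≈ 132 bar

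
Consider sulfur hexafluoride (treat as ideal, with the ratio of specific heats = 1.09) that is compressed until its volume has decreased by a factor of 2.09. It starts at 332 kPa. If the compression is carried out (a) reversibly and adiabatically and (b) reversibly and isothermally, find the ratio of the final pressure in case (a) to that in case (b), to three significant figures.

P_adiabatic / P_isothermal ≈ 1.07

Isothermal: P_b = P₁(V₁/V₂) = 332×2.09.
Adiabatic: P_a = P₁(V₁/V₂)^γ = 332×2.09^(1.09).
P_a/P_b = (V₁/V₂)^(γ−1) = 2.09^(0.09) = 1.069.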